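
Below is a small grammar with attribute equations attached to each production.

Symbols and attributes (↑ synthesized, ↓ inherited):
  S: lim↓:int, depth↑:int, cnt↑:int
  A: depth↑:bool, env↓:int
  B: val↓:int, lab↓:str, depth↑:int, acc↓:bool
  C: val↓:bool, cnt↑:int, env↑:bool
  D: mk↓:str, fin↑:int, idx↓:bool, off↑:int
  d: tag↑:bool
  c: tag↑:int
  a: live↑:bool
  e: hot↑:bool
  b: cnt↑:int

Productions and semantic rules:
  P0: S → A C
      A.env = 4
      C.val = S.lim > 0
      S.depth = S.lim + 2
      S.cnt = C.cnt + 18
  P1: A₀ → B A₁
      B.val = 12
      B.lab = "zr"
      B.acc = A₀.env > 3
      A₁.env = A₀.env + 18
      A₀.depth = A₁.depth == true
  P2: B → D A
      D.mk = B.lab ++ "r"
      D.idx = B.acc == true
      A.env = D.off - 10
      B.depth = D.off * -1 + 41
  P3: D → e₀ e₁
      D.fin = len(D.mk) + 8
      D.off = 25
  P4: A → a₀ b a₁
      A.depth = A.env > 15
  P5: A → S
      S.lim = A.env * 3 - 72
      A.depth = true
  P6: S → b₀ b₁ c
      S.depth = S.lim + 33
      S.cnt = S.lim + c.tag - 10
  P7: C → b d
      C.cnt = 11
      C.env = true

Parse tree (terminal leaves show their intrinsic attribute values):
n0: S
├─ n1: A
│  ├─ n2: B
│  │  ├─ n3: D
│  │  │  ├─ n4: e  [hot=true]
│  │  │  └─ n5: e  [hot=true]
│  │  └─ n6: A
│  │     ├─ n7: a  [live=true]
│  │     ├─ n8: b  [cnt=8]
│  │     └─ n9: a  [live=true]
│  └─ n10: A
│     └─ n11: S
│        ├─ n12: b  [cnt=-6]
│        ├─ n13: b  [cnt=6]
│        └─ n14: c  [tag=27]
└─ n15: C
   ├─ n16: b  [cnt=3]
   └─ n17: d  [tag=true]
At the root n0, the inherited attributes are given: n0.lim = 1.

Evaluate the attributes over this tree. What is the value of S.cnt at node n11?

1. n0.lim = 1  [given at root]
2. n1.env = 4  [4]
3. n2.val = 12  [12]
4. n2.lab = "zr"  ["zr"]
5. n2.acc = true  [A₀.env > 3]
6. n3.mk = "zrr"  [B.lab ++ "r"]
7. n3.idx = true  [B.acc == true]
8. n4.hot = true  [terminal]
9. n5.hot = true  [terminal]
10. n3.fin = 11  [len(D.mk) + 8]
11. n3.off = 25  [25]
12. n6.env = 15  [D.off - 10]
13. n7.live = true  [terminal]
14. n8.cnt = 8  [terminal]
15. n9.live = true  [terminal]
16. n6.depth = false  [A.env > 15]
17. n2.depth = 16  [D.off * -1 + 41]
18. n10.env = 22  [A₀.env + 18]
19. n11.lim = -6  [A.env * 3 - 72]
20. n12.cnt = -6  [terminal]
21. n13.cnt = 6  [terminal]
22. n14.tag = 27  [terminal]
23. n11.depth = 27  [S.lim + 33]
24. n11.cnt = 11  [S.lim + c.tag - 10]
25. n10.depth = true  [true]
26. n1.depth = true  [A₁.depth == true]
27. n15.val = true  [S.lim > 0]
28. n16.cnt = 3  [terminal]
29. n17.tag = true  [terminal]
30. n15.cnt = 11  [11]
31. n15.env = true  [true]
32. n0.depth = 3  [S.lim + 2]
33. n0.cnt = 29  [C.cnt + 18]

11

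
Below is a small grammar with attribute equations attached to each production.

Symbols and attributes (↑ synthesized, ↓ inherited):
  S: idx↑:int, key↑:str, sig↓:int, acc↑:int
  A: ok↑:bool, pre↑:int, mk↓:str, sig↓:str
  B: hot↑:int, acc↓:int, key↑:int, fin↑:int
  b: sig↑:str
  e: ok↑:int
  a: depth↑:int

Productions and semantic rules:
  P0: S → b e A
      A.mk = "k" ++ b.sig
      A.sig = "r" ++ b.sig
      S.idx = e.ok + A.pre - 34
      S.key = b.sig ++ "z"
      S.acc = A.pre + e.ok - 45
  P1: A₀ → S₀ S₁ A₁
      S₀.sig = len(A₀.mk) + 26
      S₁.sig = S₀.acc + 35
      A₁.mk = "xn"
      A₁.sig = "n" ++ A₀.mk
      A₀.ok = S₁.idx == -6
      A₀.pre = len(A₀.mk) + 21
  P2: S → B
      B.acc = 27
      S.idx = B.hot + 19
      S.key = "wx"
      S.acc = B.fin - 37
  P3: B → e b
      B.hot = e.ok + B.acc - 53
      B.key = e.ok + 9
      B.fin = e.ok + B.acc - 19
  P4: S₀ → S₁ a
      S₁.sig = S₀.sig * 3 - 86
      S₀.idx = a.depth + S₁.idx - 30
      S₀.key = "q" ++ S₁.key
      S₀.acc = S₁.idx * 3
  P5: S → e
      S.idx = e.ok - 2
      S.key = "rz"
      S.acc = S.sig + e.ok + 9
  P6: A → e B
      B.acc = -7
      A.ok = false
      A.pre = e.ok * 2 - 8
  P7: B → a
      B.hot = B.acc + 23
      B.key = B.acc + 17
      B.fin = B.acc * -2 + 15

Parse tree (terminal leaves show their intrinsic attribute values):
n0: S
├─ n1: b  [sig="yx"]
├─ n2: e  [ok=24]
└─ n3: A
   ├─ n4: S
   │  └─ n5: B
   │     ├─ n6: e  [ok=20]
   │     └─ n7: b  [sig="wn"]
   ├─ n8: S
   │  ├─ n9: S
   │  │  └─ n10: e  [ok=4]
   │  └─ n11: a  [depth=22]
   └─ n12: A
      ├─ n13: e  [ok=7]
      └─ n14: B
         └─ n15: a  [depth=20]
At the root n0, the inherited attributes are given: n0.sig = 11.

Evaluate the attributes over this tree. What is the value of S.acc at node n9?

5

1. n0.sig = 11  [given at root]
2. n1.sig = "yx"  [terminal]
3. n2.ok = 24  [terminal]
4. n3.mk = "kyx"  ["k" ++ b.sig]
5. n3.sig = "ryx"  ["r" ++ b.sig]
6. n4.sig = 29  [len(A₀.mk) + 26]
7. n5.acc = 27  [27]
8. n6.ok = 20  [terminal]
9. n7.sig = "wn"  [terminal]
10. n5.hot = -6  [e.ok + B.acc - 53]
11. n5.key = 29  [e.ok + 9]
12. n5.fin = 28  [e.ok + B.acc - 19]
13. n4.idx = 13  [B.hot + 19]
14. n4.key = "wx"  ["wx"]
15. n4.acc = -9  [B.fin - 37]
16. n8.sig = 26  [S₀.acc + 35]
17. n9.sig = -8  [S₀.sig * 3 - 86]
18. n10.ok = 4  [terminal]
19. n9.idx = 2  [e.ok - 2]
20. n9.key = "rz"  ["rz"]
21. n9.acc = 5  [S.sig + e.ok + 9]
22. n11.depth = 22  [terminal]
23. n8.idx = -6  [a.depth + S₁.idx - 30]
24. n8.key = "qrz"  ["q" ++ S₁.key]
25. n8.acc = 6  [S₁.idx * 3]
26. n12.mk = "xn"  ["xn"]
27. n12.sig = "nkyx"  ["n" ++ A₀.mk]
28. n13.ok = 7  [terminal]
29. n14.acc = -7  [-7]
30. n15.depth = 20  [terminal]
31. n14.hot = 16  [B.acc + 23]
32. n14.key = 10  [B.acc + 17]
33. n14.fin = 29  [B.acc * -2 + 15]
34. n12.ok = false  [false]
35. n12.pre = 6  [e.ok * 2 - 8]
36. n3.ok = true  [S₁.idx == -6]
37. n3.pre = 24  [len(A₀.mk) + 21]
38. n0.idx = 14  [e.ok + A.pre - 34]
39. n0.key = "yxz"  [b.sig ++ "z"]
40. n0.acc = 3  [A.pre + e.ok - 45]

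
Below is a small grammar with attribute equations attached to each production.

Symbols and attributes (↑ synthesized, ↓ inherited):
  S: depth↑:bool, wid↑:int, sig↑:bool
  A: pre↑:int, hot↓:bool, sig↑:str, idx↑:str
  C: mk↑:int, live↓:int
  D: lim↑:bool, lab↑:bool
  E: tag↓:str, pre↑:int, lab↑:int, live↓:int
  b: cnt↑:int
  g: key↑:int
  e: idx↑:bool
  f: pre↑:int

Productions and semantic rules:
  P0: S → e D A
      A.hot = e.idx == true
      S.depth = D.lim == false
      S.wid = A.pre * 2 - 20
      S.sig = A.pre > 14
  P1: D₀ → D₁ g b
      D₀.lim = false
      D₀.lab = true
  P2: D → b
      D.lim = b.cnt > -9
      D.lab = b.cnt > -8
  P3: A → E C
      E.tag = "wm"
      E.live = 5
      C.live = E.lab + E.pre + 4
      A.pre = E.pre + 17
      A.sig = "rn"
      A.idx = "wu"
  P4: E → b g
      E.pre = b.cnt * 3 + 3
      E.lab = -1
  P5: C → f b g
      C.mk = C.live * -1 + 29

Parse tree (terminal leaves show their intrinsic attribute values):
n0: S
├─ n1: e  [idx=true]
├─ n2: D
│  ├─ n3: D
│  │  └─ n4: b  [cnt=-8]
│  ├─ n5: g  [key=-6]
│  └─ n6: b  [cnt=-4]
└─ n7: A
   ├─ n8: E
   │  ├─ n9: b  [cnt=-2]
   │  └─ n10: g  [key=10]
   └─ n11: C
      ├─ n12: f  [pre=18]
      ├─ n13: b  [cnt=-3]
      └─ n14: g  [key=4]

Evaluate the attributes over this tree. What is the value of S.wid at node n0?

8

1. n1.idx = true  [terminal]
2. n4.cnt = -8  [terminal]
3. n3.lim = true  [b.cnt > -9]
4. n3.lab = false  [b.cnt > -8]
5. n5.key = -6  [terminal]
6. n6.cnt = -4  [terminal]
7. n2.lim = false  [false]
8. n2.lab = true  [true]
9. n7.hot = true  [e.idx == true]
10. n8.tag = "wm"  ["wm"]
11. n8.live = 5  [5]
12. n9.cnt = -2  [terminal]
13. n10.key = 10  [terminal]
14. n8.pre = -3  [b.cnt * 3 + 3]
15. n8.lab = -1  [-1]
16. n11.live = 0  [E.lab + E.pre + 4]
17. n12.pre = 18  [terminal]
18. n13.cnt = -3  [terminal]
19. n14.key = 4  [terminal]
20. n11.mk = 29  [C.live * -1 + 29]
21. n7.pre = 14  [E.pre + 17]
22. n7.sig = "rn"  ["rn"]
23. n7.idx = "wu"  ["wu"]
24. n0.depth = true  [D.lim == false]
25. n0.wid = 8  [A.pre * 2 - 20]
26. n0.sig = false  [A.pre > 14]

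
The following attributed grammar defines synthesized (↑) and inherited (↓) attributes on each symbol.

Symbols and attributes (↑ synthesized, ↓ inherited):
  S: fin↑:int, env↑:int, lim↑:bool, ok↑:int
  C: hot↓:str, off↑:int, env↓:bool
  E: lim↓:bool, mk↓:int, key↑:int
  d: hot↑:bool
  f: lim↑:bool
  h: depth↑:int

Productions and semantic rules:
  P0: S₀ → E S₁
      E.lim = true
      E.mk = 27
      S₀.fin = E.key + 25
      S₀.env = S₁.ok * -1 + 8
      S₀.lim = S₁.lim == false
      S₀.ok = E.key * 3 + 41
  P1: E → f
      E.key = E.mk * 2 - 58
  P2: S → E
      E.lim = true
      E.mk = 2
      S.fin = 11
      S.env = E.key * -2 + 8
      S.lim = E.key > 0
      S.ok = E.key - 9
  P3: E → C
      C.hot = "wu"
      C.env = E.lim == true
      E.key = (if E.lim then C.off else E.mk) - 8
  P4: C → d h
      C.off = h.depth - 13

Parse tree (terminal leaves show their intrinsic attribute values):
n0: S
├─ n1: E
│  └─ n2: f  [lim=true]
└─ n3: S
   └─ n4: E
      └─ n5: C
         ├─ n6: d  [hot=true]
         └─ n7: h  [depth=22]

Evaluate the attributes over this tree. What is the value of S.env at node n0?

16

1. n1.lim = true  [true]
2. n1.mk = 27  [27]
3. n2.lim = true  [terminal]
4. n1.key = -4  [E.mk * 2 - 58]
5. n4.lim = true  [true]
6. n4.mk = 2  [2]
7. n5.hot = "wu"  ["wu"]
8. n5.env = true  [E.lim == true]
9. n6.hot = true  [terminal]
10. n7.depth = 22  [terminal]
11. n5.off = 9  [h.depth - 13]
12. n4.key = 1  [(if E.lim then C.off else E.mk) - 8]
13. n3.fin = 11  [11]
14. n3.env = 6  [E.key * -2 + 8]
15. n3.lim = true  [E.key > 0]
16. n3.ok = -8  [E.key - 9]
17. n0.fin = 21  [E.key + 25]
18. n0.env = 16  [S₁.ok * -1 + 8]
19. n0.lim = false  [S₁.lim == false]
20. n0.ok = 29  [E.key * 3 + 41]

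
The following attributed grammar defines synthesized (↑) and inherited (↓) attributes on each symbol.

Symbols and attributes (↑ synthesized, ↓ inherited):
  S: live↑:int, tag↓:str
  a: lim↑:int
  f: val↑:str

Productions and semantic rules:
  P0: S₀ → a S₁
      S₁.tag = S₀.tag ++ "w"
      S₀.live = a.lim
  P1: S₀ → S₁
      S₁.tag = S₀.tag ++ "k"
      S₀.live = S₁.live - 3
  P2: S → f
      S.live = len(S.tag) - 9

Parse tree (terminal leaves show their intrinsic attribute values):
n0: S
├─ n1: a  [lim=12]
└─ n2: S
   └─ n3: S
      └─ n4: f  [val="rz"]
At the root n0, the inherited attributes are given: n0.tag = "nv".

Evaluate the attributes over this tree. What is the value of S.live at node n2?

1. n0.tag = "nv"  [given at root]
2. n1.lim = 12  [terminal]
3. n2.tag = "nvw"  [S₀.tag ++ "w"]
4. n3.tag = "nvwk"  [S₀.tag ++ "k"]
5. n4.val = "rz"  [terminal]
6. n3.live = -5  [len(S.tag) - 9]
7. n2.live = -8  [S₁.live - 3]
8. n0.live = 12  [a.lim]

-8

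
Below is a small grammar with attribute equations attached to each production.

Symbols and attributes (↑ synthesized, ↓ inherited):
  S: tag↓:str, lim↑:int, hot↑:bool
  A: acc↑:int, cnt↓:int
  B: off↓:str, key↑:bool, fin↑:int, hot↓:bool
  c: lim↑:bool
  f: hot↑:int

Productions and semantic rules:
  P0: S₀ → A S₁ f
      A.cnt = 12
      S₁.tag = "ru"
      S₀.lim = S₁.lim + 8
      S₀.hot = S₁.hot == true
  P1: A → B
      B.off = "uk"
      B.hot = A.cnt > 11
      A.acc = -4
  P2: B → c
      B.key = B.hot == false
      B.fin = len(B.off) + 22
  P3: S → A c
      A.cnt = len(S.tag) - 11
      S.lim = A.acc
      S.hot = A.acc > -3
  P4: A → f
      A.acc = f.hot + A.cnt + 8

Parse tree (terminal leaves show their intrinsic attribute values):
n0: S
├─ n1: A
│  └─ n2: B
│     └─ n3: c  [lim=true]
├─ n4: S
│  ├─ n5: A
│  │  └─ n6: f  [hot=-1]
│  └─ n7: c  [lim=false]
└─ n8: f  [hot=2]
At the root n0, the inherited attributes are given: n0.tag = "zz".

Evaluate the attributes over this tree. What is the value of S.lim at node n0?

1. n0.tag = "zz"  [given at root]
2. n1.cnt = 12  [12]
3. n2.off = "uk"  ["uk"]
4. n2.hot = true  [A.cnt > 11]
5. n3.lim = true  [terminal]
6. n2.key = false  [B.hot == false]
7. n2.fin = 24  [len(B.off) + 22]
8. n1.acc = -4  [-4]
9. n4.tag = "ru"  ["ru"]
10. n5.cnt = -9  [len(S.tag) - 11]
11. n6.hot = -1  [terminal]
12. n5.acc = -2  [f.hot + A.cnt + 8]
13. n7.lim = false  [terminal]
14. n4.lim = -2  [A.acc]
15. n4.hot = true  [A.acc > -3]
16. n8.hot = 2  [terminal]
17. n0.lim = 6  [S₁.lim + 8]
18. n0.hot = true  [S₁.hot == true]

6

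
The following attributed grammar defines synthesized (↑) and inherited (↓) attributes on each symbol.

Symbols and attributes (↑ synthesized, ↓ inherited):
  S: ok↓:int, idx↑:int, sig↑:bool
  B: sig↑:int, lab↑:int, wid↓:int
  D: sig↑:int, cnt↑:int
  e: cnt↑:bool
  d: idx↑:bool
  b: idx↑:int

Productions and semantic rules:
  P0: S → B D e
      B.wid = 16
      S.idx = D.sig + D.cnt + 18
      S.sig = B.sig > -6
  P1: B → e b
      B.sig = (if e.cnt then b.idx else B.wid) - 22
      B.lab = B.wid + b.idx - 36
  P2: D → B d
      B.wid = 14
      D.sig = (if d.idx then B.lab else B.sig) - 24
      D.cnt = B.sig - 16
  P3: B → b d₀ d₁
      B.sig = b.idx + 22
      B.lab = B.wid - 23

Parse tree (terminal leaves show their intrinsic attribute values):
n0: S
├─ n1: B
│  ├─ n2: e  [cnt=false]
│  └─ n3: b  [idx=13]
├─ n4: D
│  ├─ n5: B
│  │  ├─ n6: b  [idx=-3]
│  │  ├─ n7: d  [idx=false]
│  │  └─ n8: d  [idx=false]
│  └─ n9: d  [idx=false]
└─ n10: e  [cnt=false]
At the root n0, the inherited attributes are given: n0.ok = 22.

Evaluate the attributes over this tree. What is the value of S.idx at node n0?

1. n0.ok = 22  [given at root]
2. n1.wid = 16  [16]
3. n2.cnt = false  [terminal]
4. n3.idx = 13  [terminal]
5. n1.sig = -6  [(if e.cnt then b.idx else B.wid) - 22]
6. n1.lab = -7  [B.wid + b.idx - 36]
7. n5.wid = 14  [14]
8. n6.idx = -3  [terminal]
9. n7.idx = false  [terminal]
10. n8.idx = false  [terminal]
11. n5.sig = 19  [b.idx + 22]
12. n5.lab = -9  [B.wid - 23]
13. n9.idx = false  [terminal]
14. n4.sig = -5  [(if d.idx then B.lab else B.sig) - 24]
15. n4.cnt = 3  [B.sig - 16]
16. n10.cnt = false  [terminal]
17. n0.idx = 16  [D.sig + D.cnt + 18]
18. n0.sig = false  [B.sig > -6]

16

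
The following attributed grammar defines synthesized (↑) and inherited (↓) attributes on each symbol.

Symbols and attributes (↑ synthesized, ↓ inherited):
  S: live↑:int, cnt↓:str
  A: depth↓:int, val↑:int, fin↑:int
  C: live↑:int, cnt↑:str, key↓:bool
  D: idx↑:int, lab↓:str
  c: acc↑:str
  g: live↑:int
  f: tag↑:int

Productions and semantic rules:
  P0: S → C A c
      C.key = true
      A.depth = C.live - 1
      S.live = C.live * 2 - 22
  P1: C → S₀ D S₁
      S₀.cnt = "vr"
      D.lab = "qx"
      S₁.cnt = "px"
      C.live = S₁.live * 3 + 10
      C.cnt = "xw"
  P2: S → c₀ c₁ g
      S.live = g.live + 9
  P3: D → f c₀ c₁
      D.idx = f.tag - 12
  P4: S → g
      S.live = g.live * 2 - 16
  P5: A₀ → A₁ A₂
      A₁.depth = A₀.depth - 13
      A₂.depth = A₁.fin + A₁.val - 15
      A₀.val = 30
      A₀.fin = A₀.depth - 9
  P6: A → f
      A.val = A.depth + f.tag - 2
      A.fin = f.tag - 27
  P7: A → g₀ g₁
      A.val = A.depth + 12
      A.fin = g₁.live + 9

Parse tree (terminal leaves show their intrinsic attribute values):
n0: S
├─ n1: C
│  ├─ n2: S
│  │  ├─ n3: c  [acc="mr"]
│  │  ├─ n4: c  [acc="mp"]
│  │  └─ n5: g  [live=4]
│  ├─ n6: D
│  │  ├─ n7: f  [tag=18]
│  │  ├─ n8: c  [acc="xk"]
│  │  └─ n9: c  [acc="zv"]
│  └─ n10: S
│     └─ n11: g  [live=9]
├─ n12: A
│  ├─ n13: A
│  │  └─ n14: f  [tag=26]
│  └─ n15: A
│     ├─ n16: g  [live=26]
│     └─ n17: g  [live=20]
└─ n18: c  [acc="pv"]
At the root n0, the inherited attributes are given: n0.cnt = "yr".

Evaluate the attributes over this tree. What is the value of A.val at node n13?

1. n0.cnt = "yr"  [given at root]
2. n1.key = true  [true]
3. n2.cnt = "vr"  ["vr"]
4. n3.acc = "mr"  [terminal]
5. n4.acc = "mp"  [terminal]
6. n5.live = 4  [terminal]
7. n2.live = 13  [g.live + 9]
8. n6.lab = "qx"  ["qx"]
9. n7.tag = 18  [terminal]
10. n8.acc = "xk"  [terminal]
11. n9.acc = "zv"  [terminal]
12. n6.idx = 6  [f.tag - 12]
13. n10.cnt = "px"  ["px"]
14. n11.live = 9  [terminal]
15. n10.live = 2  [g.live * 2 - 16]
16. n1.live = 16  [S₁.live * 3 + 10]
17. n1.cnt = "xw"  ["xw"]
18. n12.depth = 15  [C.live - 1]
19. n13.depth = 2  [A₀.depth - 13]
20. n14.tag = 26  [terminal]
21. n13.val = 26  [A.depth + f.tag - 2]
22. n13.fin = -1  [f.tag - 27]
23. n15.depth = 10  [A₁.fin + A₁.val - 15]
24. n16.live = 26  [terminal]
25. n17.live = 20  [terminal]
26. n15.val = 22  [A.depth + 12]
27. n15.fin = 29  [g₁.live + 9]
28. n12.val = 30  [30]
29. n12.fin = 6  [A₀.depth - 9]
30. n18.acc = "pv"  [terminal]
31. n0.live = 10  [C.live * 2 - 22]

26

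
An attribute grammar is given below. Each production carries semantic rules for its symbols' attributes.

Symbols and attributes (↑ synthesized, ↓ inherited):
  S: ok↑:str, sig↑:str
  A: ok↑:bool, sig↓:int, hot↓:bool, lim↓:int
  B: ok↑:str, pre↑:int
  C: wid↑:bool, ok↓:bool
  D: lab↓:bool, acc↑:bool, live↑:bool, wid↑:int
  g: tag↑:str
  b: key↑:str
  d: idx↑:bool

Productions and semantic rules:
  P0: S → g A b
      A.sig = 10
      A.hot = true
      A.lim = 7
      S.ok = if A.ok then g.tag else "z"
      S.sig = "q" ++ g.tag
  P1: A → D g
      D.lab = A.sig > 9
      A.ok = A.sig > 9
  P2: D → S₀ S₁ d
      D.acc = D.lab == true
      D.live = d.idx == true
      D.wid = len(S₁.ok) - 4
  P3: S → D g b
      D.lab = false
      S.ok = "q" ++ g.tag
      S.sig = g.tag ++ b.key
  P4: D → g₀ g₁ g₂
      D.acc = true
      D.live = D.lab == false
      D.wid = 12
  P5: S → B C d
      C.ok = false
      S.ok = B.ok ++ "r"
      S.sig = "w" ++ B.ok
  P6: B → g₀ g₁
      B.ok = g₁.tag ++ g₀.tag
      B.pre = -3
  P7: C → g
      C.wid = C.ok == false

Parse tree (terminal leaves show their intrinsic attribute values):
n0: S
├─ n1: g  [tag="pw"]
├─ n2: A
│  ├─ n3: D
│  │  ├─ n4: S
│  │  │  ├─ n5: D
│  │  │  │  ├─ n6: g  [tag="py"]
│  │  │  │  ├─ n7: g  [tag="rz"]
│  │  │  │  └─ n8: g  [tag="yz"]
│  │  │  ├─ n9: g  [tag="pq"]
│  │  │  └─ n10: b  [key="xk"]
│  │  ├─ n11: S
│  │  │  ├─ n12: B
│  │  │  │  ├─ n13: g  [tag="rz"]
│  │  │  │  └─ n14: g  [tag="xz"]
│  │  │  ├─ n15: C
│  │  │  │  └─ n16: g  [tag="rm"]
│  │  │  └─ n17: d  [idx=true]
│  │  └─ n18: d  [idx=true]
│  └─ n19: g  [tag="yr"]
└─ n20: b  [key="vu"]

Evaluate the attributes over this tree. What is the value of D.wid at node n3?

1

1. n1.tag = "pw"  [terminal]
2. n2.sig = 10  [10]
3. n2.hot = true  [true]
4. n2.lim = 7  [7]
5. n3.lab = true  [A.sig > 9]
6. n5.lab = false  [false]
7. n6.tag = "py"  [terminal]
8. n7.tag = "rz"  [terminal]
9. n8.tag = "yz"  [terminal]
10. n5.acc = true  [true]
11. n5.live = true  [D.lab == false]
12. n5.wid = 12  [12]
13. n9.tag = "pq"  [terminal]
14. n10.key = "xk"  [terminal]
15. n4.ok = "qpq"  ["q" ++ g.tag]
16. n4.sig = "pqxk"  [g.tag ++ b.key]
17. n13.tag = "rz"  [terminal]
18. n14.tag = "xz"  [terminal]
19. n12.ok = "xzrz"  [g₁.tag ++ g₀.tag]
20. n12.pre = -3  [-3]
21. n15.ok = false  [false]
22. n16.tag = "rm"  [terminal]
23. n15.wid = true  [C.ok == false]
24. n17.idx = true  [terminal]
25. n11.ok = "xzrzr"  [B.ok ++ "r"]
26. n11.sig = "wxzrz"  ["w" ++ B.ok]
27. n18.idx = true  [terminal]
28. n3.acc = true  [D.lab == true]
29. n3.live = true  [d.idx == true]
30. n3.wid = 1  [len(S₁.ok) - 4]
31. n19.tag = "yr"  [terminal]
32. n2.ok = true  [A.sig > 9]
33. n20.key = "vu"  [terminal]
34. n0.ok = "pw"  [if A.ok then g.tag else "z"]
35. n0.sig = "qpw"  ["q" ++ g.tag]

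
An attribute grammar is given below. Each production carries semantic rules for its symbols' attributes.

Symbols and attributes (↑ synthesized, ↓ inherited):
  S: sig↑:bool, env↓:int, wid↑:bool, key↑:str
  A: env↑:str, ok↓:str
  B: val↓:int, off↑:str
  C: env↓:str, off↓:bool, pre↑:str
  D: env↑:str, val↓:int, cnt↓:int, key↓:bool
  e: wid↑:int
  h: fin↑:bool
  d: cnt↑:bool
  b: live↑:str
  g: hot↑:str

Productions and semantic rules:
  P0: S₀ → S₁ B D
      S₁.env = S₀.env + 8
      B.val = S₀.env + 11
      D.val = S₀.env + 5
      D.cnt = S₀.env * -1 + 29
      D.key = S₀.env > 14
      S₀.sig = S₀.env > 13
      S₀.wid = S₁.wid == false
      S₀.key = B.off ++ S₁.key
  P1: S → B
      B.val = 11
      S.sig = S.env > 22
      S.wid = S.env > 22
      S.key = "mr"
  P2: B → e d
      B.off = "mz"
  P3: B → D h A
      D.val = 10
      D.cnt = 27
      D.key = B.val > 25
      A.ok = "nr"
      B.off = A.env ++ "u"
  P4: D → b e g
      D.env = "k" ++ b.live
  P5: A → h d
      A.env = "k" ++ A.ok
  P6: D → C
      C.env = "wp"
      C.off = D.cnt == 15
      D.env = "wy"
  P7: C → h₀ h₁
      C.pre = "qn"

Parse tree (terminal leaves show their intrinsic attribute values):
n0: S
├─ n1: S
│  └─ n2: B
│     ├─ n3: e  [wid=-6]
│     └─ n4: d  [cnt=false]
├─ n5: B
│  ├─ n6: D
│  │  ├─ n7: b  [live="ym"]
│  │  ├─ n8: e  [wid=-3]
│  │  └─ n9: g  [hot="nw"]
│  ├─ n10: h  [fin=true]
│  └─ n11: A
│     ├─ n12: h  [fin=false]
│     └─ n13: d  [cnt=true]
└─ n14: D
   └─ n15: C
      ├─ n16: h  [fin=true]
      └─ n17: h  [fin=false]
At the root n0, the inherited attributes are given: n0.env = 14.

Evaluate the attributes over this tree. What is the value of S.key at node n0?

"knrumr"

1. n0.env = 14  [given at root]
2. n1.env = 22  [S₀.env + 8]
3. n2.val = 11  [11]
4. n3.wid = -6  [terminal]
5. n4.cnt = false  [terminal]
6. n2.off = "mz"  ["mz"]
7. n1.sig = false  [S.env > 22]
8. n1.wid = false  [S.env > 22]
9. n1.key = "mr"  ["mr"]
10. n5.val = 25  [S₀.env + 11]
11. n6.val = 10  [10]
12. n6.cnt = 27  [27]
13. n6.key = false  [B.val > 25]
14. n7.live = "ym"  [terminal]
15. n8.wid = -3  [terminal]
16. n9.hot = "nw"  [terminal]
17. n6.env = "kym"  ["k" ++ b.live]
18. n10.fin = true  [terminal]
19. n11.ok = "nr"  ["nr"]
20. n12.fin = false  [terminal]
21. n13.cnt = true  [terminal]
22. n11.env = "knr"  ["k" ++ A.ok]
23. n5.off = "knru"  [A.env ++ "u"]
24. n14.val = 19  [S₀.env + 5]
25. n14.cnt = 15  [S₀.env * -1 + 29]
26. n14.key = false  [S₀.env > 14]
27. n15.env = "wp"  ["wp"]
28. n15.off = true  [D.cnt == 15]
29. n16.fin = true  [terminal]
30. n17.fin = false  [terminal]
31. n15.pre = "qn"  ["qn"]
32. n14.env = "wy"  ["wy"]
33. n0.sig = true  [S₀.env > 13]
34. n0.wid = true  [S₁.wid == false]
35. n0.key = "knrumr"  [B.off ++ S₁.key]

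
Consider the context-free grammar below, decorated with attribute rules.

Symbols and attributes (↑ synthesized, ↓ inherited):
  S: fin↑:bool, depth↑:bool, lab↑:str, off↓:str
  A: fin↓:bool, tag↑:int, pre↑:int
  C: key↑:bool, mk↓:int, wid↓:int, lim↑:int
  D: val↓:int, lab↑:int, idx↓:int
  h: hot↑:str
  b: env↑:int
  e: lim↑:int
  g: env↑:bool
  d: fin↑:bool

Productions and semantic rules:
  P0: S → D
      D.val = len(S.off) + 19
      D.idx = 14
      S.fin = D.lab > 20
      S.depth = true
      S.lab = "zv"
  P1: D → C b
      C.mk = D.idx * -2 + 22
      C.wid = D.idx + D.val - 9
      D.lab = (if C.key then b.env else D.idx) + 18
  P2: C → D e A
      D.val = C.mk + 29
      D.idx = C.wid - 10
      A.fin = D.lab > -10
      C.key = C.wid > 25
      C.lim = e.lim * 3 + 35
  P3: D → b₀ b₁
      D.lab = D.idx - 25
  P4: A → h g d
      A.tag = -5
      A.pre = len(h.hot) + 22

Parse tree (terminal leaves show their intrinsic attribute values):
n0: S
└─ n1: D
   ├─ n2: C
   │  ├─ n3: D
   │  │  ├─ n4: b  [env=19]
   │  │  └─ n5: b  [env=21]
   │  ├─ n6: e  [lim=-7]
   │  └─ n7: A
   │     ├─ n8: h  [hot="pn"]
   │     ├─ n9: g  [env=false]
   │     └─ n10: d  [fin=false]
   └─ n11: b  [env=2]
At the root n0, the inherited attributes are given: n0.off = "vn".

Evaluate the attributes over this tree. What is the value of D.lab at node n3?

1. n0.off = "vn"  [given at root]
2. n1.val = 21  [len(S.off) + 19]
3. n1.idx = 14  [14]
4. n2.mk = -6  [D.idx * -2 + 22]
5. n2.wid = 26  [D.idx + D.val - 9]
6. n3.val = 23  [C.mk + 29]
7. n3.idx = 16  [C.wid - 10]
8. n4.env = 19  [terminal]
9. n5.env = 21  [terminal]
10. n3.lab = -9  [D.idx - 25]
11. n6.lim = -7  [terminal]
12. n7.fin = true  [D.lab > -10]
13. n8.hot = "pn"  [terminal]
14. n9.env = false  [terminal]
15. n10.fin = false  [terminal]
16. n7.tag = -5  [-5]
17. n7.pre = 24  [len(h.hot) + 22]
18. n2.key = true  [C.wid > 25]
19. n2.lim = 14  [e.lim * 3 + 35]
20. n11.env = 2  [terminal]
21. n1.lab = 20  [(if C.key then b.env else D.idx) + 18]
22. n0.fin = false  [D.lab > 20]
23. n0.depth = true  [true]
24. n0.lab = "zv"  ["zv"]

-9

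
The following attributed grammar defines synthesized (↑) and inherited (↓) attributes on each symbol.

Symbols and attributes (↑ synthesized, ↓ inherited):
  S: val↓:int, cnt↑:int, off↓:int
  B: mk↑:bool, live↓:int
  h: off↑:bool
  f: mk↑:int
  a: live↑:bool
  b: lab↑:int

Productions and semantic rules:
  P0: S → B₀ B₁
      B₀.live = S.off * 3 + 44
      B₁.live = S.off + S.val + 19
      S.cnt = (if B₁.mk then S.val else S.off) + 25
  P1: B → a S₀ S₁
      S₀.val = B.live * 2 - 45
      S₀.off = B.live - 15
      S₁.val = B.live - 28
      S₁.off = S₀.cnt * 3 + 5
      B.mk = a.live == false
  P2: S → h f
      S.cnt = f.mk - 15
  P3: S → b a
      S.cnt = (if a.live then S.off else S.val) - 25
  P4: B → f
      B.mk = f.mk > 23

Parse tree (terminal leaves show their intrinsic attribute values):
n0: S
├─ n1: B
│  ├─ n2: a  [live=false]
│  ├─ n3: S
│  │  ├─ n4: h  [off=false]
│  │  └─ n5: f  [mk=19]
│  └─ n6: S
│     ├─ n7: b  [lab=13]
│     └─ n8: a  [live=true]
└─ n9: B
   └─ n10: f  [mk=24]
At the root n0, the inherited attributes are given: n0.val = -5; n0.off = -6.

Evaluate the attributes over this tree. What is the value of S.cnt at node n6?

1. n0.val = -5  [given at root]
2. n0.off = -6  [given at root]
3. n1.live = 26  [S.off * 3 + 44]
4. n2.live = false  [terminal]
5. n3.val = 7  [B.live * 2 - 45]
6. n3.off = 11  [B.live - 15]
7. n4.off = false  [terminal]
8. n5.mk = 19  [terminal]
9. n3.cnt = 4  [f.mk - 15]
10. n6.val = -2  [B.live - 28]
11. n6.off = 17  [S₀.cnt * 3 + 5]
12. n7.lab = 13  [terminal]
13. n8.live = true  [terminal]
14. n6.cnt = -8  [(if a.live then S.off else S.val) - 25]
15. n1.mk = true  [a.live == false]
16. n9.live = 8  [S.off + S.val + 19]
17. n10.mk = 24  [terminal]
18. n9.mk = true  [f.mk > 23]
19. n0.cnt = 20  [(if B₁.mk then S.val else S.off) + 25]

-8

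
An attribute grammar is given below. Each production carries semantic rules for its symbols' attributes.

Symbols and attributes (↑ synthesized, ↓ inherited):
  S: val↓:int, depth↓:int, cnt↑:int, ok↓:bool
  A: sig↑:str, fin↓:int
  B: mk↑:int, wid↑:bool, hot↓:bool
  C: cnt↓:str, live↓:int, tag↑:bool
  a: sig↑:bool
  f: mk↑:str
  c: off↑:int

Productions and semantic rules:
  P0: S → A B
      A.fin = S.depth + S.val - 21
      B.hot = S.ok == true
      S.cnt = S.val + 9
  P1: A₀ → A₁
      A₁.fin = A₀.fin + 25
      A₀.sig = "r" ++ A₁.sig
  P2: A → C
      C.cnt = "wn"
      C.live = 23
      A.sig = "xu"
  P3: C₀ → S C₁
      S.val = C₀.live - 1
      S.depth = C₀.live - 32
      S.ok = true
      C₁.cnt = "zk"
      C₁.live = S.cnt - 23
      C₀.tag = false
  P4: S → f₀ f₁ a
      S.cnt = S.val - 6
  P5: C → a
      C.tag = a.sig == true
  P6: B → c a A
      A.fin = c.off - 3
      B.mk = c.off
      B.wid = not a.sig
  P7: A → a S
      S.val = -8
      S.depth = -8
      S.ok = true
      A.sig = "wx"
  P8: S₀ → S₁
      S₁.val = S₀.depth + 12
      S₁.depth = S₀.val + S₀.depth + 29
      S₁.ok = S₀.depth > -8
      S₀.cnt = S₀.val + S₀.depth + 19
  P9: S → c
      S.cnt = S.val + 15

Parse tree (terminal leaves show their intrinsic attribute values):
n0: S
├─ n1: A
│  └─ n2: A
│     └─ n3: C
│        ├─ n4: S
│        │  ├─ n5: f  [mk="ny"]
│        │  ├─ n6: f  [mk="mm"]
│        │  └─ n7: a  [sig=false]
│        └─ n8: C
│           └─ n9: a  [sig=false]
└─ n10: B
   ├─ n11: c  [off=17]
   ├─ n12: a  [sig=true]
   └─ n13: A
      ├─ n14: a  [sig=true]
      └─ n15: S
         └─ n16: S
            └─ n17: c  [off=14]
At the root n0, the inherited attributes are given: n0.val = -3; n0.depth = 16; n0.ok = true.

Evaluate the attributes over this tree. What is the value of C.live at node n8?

-7

1. n0.val = -3  [given at root]
2. n0.depth = 16  [given at root]
3. n0.ok = true  [given at root]
4. n1.fin = -8  [S.depth + S.val - 21]
5. n2.fin = 17  [A₀.fin + 25]
6. n3.cnt = "wn"  ["wn"]
7. n3.live = 23  [23]
8. n4.val = 22  [C₀.live - 1]
9. n4.depth = -9  [C₀.live - 32]
10. n4.ok = true  [true]
11. n5.mk = "ny"  [terminal]
12. n6.mk = "mm"  [terminal]
13. n7.sig = false  [terminal]
14. n4.cnt = 16  [S.val - 6]
15. n8.cnt = "zk"  ["zk"]
16. n8.live = -7  [S.cnt - 23]
17. n9.sig = false  [terminal]
18. n8.tag = false  [a.sig == true]
19. n3.tag = false  [false]
20. n2.sig = "xu"  ["xu"]
21. n1.sig = "rxu"  ["r" ++ A₁.sig]
22. n10.hot = true  [S.ok == true]
23. n11.off = 17  [terminal]
24. n12.sig = true  [terminal]
25. n13.fin = 14  [c.off - 3]
26. n14.sig = true  [terminal]
27. n15.val = -8  [-8]
28. n15.depth = -8  [-8]
29. n15.ok = true  [true]
30. n16.val = 4  [S₀.depth + 12]
31. n16.depth = 13  [S₀.val + S₀.depth + 29]
32. n16.ok = false  [S₀.depth > -8]
33. n17.off = 14  [terminal]
34. n16.cnt = 19  [S.val + 15]
35. n15.cnt = 3  [S₀.val + S₀.depth + 19]
36. n13.sig = "wx"  ["wx"]
37. n10.mk = 17  [c.off]
38. n10.wid = false  [not a.sig]
39. n0.cnt = 6  [S.val + 9]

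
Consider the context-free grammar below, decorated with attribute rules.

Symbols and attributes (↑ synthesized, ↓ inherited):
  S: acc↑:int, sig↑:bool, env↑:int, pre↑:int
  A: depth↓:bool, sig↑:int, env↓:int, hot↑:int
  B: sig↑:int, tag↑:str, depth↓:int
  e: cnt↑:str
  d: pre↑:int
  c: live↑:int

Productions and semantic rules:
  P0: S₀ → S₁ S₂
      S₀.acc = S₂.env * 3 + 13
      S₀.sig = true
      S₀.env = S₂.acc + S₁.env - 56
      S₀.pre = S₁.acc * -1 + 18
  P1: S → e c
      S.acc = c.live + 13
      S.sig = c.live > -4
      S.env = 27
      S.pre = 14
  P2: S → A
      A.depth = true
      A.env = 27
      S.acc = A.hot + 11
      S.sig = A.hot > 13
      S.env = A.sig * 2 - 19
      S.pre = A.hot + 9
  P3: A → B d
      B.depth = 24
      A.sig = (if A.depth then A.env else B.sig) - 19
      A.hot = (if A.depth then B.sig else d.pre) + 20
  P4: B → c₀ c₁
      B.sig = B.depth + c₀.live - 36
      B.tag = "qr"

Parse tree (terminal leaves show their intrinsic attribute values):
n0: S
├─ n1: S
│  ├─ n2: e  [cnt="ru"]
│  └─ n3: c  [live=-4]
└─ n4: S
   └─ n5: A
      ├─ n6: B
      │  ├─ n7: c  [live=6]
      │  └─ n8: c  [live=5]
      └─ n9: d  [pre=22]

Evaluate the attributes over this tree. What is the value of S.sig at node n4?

1. n2.cnt = "ru"  [terminal]
2. n3.live = -4  [terminal]
3. n1.acc = 9  [c.live + 13]
4. n1.sig = false  [c.live > -4]
5. n1.env = 27  [27]
6. n1.pre = 14  [14]
7. n5.depth = true  [true]
8. n5.env = 27  [27]
9. n6.depth = 24  [24]
10. n7.live = 6  [terminal]
11. n8.live = 5  [terminal]
12. n6.sig = -6  [B.depth + c₀.live - 36]
13. n6.tag = "qr"  ["qr"]
14. n9.pre = 22  [terminal]
15. n5.sig = 8  [(if A.depth then A.env else B.sig) - 19]
16. n5.hot = 14  [(if A.depth then B.sig else d.pre) + 20]
17. n4.acc = 25  [A.hot + 11]
18. n4.sig = true  [A.hot > 13]
19. n4.env = -3  [A.sig * 2 - 19]
20. n4.pre = 23  [A.hot + 9]
21. n0.acc = 4  [S₂.env * 3 + 13]
22. n0.sig = true  [true]
23. n0.env = -4  [S₂.acc + S₁.env - 56]
24. n0.pre = 9  [S₁.acc * -1 + 18]

true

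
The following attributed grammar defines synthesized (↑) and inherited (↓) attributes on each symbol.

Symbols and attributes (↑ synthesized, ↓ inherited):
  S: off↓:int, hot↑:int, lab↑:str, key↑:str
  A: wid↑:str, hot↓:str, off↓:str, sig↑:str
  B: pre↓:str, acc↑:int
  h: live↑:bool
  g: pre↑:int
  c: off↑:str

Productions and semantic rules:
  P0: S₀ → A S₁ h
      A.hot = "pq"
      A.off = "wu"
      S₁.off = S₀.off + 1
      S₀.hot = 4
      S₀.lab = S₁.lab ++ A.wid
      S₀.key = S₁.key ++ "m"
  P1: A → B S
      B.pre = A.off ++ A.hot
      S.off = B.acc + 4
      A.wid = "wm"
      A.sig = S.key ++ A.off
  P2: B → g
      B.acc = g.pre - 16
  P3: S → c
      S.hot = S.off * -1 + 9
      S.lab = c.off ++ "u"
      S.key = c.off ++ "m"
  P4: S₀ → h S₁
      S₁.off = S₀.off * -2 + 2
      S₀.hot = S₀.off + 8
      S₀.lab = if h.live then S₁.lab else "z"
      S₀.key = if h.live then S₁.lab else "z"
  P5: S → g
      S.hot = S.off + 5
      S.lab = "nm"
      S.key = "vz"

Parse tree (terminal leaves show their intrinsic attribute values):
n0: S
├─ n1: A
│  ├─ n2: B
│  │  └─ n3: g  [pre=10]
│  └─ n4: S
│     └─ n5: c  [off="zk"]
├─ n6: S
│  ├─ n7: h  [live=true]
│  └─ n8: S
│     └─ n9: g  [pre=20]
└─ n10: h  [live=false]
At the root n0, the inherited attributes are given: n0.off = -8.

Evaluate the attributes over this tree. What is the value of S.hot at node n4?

1. n0.off = -8  [given at root]
2. n1.hot = "pq"  ["pq"]
3. n1.off = "wu"  ["wu"]
4. n2.pre = "wupq"  [A.off ++ A.hot]
5. n3.pre = 10  [terminal]
6. n2.acc = -6  [g.pre - 16]
7. n4.off = -2  [B.acc + 4]
8. n5.off = "zk"  [terminal]
9. n4.hot = 11  [S.off * -1 + 9]
10. n4.lab = "zku"  [c.off ++ "u"]
11. n4.key = "zkm"  [c.off ++ "m"]
12. n1.wid = "wm"  ["wm"]
13. n1.sig = "zkmwu"  [S.key ++ A.off]
14. n6.off = -7  [S₀.off + 1]
15. n7.live = true  [terminal]
16. n8.off = 16  [S₀.off * -2 + 2]
17. n9.pre = 20  [terminal]
18. n8.hot = 21  [S.off + 5]
19. n8.lab = "nm"  ["nm"]
20. n8.key = "vz"  ["vz"]
21. n6.hot = 1  [S₀.off + 8]
22. n6.lab = "nm"  [if h.live then S₁.lab else "z"]
23. n6.key = "nm"  [if h.live then S₁.lab else "z"]
24. n10.live = false  [terminal]
25. n0.hot = 4  [4]
26. n0.lab = "nmwm"  [S₁.lab ++ A.wid]
27. n0.key = "nmm"  [S₁.key ++ "m"]

11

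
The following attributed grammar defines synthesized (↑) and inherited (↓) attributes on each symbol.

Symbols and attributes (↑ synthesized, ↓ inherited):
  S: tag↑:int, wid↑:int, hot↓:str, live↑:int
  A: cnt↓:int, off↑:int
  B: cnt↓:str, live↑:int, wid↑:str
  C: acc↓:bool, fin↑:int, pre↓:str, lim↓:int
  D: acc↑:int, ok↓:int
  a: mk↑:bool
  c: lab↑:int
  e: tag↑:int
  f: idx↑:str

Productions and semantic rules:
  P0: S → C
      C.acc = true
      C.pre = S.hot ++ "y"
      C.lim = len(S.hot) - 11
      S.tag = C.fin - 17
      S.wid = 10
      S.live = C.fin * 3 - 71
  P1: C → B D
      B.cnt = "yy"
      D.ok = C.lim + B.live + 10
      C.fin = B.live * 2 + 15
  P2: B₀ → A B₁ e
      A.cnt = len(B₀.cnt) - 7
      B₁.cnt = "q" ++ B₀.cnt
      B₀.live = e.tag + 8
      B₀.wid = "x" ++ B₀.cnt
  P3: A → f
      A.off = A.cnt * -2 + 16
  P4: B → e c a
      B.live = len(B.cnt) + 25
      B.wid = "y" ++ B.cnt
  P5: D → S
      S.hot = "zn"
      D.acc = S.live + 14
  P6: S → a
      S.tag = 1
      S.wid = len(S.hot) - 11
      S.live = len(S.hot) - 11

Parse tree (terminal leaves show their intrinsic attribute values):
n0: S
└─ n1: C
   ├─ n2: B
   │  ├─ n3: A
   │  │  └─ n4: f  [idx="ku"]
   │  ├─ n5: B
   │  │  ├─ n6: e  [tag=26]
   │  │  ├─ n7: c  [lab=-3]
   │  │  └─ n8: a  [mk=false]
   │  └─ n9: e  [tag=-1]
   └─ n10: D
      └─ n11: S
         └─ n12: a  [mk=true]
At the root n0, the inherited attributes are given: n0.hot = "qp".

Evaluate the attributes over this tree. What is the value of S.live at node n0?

1. n0.hot = "qp"  [given at root]
2. n1.acc = true  [true]
3. n1.pre = "qpy"  [S.hot ++ "y"]
4. n1.lim = -9  [len(S.hot) - 11]
5. n2.cnt = "yy"  ["yy"]
6. n3.cnt = -5  [len(B₀.cnt) - 7]
7. n4.idx = "ku"  [terminal]
8. n3.off = 26  [A.cnt * -2 + 16]
9. n5.cnt = "qyy"  ["q" ++ B₀.cnt]
10. n6.tag = 26  [terminal]
11. n7.lab = -3  [terminal]
12. n8.mk = false  [terminal]
13. n5.live = 28  [len(B.cnt) + 25]
14. n5.wid = "yqyy"  ["y" ++ B.cnt]
15. n9.tag = -1  [terminal]
16. n2.live = 7  [e.tag + 8]
17. n2.wid = "xyy"  ["x" ++ B₀.cnt]
18. n10.ok = 8  [C.lim + B.live + 10]
19. n11.hot = "zn"  ["zn"]
20. n12.mk = true  [terminal]
21. n11.tag = 1  [1]
22. n11.wid = -9  [len(S.hot) - 11]
23. n11.live = -9  [len(S.hot) - 11]
24. n10.acc = 5  [S.live + 14]
25. n1.fin = 29  [B.live * 2 + 15]
26. n0.tag = 12  [C.fin - 17]
27. n0.wid = 10  [10]
28. n0.live = 16  [C.fin * 3 - 71]

16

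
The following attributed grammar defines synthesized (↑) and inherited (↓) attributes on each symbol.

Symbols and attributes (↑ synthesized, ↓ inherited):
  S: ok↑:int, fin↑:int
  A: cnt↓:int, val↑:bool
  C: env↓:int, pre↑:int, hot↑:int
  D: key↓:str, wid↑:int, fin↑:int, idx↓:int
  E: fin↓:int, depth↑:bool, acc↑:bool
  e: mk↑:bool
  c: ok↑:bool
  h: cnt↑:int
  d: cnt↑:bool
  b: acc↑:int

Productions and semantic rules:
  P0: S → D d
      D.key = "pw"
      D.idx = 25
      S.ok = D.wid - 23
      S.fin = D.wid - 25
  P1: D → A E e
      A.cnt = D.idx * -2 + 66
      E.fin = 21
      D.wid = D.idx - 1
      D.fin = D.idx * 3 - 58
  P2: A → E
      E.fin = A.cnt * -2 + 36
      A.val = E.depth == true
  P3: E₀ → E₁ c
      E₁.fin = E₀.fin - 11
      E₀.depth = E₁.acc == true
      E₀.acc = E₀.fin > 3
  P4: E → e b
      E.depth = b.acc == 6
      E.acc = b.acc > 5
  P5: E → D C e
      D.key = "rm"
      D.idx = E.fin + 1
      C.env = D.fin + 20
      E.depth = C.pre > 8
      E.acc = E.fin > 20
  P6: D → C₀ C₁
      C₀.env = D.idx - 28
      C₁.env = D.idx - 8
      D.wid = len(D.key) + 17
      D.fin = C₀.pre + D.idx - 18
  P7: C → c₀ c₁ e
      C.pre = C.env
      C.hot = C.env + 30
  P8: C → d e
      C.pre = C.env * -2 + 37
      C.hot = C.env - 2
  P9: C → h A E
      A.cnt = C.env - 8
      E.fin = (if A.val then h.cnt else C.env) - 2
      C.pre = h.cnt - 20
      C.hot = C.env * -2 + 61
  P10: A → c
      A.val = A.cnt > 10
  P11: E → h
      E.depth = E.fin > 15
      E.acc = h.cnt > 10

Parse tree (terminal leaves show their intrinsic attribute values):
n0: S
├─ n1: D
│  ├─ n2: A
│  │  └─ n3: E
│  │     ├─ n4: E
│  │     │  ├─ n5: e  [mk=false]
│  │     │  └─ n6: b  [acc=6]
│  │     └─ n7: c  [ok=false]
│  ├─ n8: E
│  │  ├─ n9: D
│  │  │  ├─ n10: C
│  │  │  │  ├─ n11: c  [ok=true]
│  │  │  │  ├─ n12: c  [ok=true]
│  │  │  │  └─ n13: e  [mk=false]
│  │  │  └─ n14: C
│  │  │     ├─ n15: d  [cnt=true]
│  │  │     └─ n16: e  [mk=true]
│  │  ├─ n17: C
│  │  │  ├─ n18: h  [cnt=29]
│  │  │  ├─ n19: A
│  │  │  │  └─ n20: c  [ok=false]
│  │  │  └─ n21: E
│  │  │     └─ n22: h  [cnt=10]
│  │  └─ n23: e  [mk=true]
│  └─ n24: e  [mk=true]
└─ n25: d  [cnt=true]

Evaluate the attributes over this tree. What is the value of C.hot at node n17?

25

1. n1.key = "pw"  ["pw"]
2. n1.idx = 25  [25]
3. n2.cnt = 16  [D.idx * -2 + 66]
4. n3.fin = 4  [A.cnt * -2 + 36]
5. n4.fin = -7  [E₀.fin - 11]
6. n5.mk = false  [terminal]
7. n6.acc = 6  [terminal]
8. n4.depth = true  [b.acc == 6]
9. n4.acc = true  [b.acc > 5]
10. n7.ok = false  [terminal]
11. n3.depth = true  [E₁.acc == true]
12. n3.acc = true  [E₀.fin > 3]
13. n2.val = true  [E.depth == true]
14. n8.fin = 21  [21]
15. n9.key = "rm"  ["rm"]
16. n9.idx = 22  [E.fin + 1]
17. n10.env = -6  [D.idx - 28]
18. n11.ok = true  [terminal]
19. n12.ok = true  [terminal]
20. n13.mk = false  [terminal]
21. n10.pre = -6  [C.env]
22. n10.hot = 24  [C.env + 30]
23. n14.env = 14  [D.idx - 8]
24. n15.cnt = true  [terminal]
25. n16.mk = true  [terminal]
26. n14.pre = 9  [C.env * -2 + 37]
27. n14.hot = 12  [C.env - 2]
28. n9.wid = 19  [len(D.key) + 17]
29. n9.fin = -2  [C₀.pre + D.idx - 18]
30. n17.env = 18  [D.fin + 20]
31. n18.cnt = 29  [terminal]
32. n19.cnt = 10  [C.env - 8]
33. n20.ok = false  [terminal]
34. n19.val = false  [A.cnt > 10]
35. n21.fin = 16  [(if A.val then h.cnt else C.env) - 2]
36. n22.cnt = 10  [terminal]
37. n21.depth = true  [E.fin > 15]
38. n21.acc = false  [h.cnt > 10]
39. n17.pre = 9  [h.cnt - 20]
40. n17.hot = 25  [C.env * -2 + 61]
41. n23.mk = true  [terminal]
42. n8.depth = true  [C.pre > 8]
43. n8.acc = true  [E.fin > 20]
44. n24.mk = true  [terminal]
45. n1.wid = 24  [D.idx - 1]
46. n1.fin = 17  [D.idx * 3 - 58]
47. n25.cnt = true  [terminal]
48. n0.ok = 1  [D.wid - 23]
49. n0.fin = -1  [D.wid - 25]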